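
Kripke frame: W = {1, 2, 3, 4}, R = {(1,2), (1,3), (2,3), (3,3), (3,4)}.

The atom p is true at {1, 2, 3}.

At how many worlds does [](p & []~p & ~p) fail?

3

1: successors {2, 3}; p & []~p & ~p there: 2:F, 3:F. ✗
2: successors {3}; p & []~p & ~p there: 3:F. ✗
3: successors {3, 4}; p & []~p & ~p there: 3:F, 4:F. ✗
4: no successors, so [](p & []~p & ~p) holds vacuously. ✓
Satisfying worlds: {4}.
So [](p & []~p & ~p) fails at the other 3 worlds.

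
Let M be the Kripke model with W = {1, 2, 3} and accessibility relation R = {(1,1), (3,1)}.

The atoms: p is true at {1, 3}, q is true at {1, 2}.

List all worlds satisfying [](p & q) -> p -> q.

1: [](p & q) is T, p -> q is T. ✓
2: [](p & q) is T, p -> q is T. ✓
3: [](p & q) is T, p -> q is F. ✗

{1, 2}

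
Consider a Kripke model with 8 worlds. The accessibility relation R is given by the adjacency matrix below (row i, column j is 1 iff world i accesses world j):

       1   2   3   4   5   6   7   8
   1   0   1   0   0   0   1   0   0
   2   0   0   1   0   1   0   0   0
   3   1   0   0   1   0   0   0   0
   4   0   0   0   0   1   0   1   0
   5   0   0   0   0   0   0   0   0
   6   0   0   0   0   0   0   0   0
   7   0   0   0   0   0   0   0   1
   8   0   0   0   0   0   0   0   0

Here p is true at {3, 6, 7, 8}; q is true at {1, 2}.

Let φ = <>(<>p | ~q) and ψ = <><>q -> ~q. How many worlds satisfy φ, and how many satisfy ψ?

5 and 7

For <>(<>p | ~q):
1: successors {2, 6}; <>p | ~q there: 2:T, 6:T. ✓
2: successors {3, 5}; <>p | ~q there: 3:T, 5:T. ✓
3: successors {1, 4}; <>p | ~q there: 1:T, 4:T. ✓
4: successors {5, 7}; <>p | ~q there: 5:T, 7:T. ✓
5: no successors, so <>(<>p | ~q) fails. ✗
6: no successors, so <>(<>p | ~q) fails. ✗
7: successors {8}; <>p | ~q there: 8:T. ✓
8: no successors, so <>(<>p | ~q) fails. ✗
— 5 worlds.
For <><>q -> ~q:
1: <><>q is F, ~q is F. ✓
2: <><>q is T, ~q is F. ✗
3: <><>q is T, ~q is T. ✓
4: <><>q is F, ~q is T. ✓
5: <><>q is F, ~q is T. ✓
6: <><>q is F, ~q is T. ✓
7: <><>q is F, ~q is T. ✓
8: <><>q is F, ~q is T. ✓
— 7 worlds.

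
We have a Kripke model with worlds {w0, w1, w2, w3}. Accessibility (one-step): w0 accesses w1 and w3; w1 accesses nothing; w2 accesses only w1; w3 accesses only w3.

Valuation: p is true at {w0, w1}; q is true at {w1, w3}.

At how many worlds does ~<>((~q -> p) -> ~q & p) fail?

w0: <>((~q -> p) -> ~q & p) is F. ✓
w1: <>((~q -> p) -> ~q & p) is F. ✓
w2: <>((~q -> p) -> ~q & p) is F. ✓
w3: <>((~q -> p) -> ~q & p) is F. ✓
Satisfying worlds: {w0, w1, w2, w3}.
So ~<>((~q -> p) -> ~q & p) fails at the other 0 worlds.

0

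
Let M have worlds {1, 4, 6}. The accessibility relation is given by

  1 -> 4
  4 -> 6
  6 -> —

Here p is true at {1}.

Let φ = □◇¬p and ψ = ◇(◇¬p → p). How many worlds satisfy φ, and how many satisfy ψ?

2 and 1

For □◇¬p:
1: successors {4}; ◇¬p there: 4:T. ✓
4: successors {6}; ◇¬p there: 6:F. ✗
6: no successors, so □◇¬p holds vacuously. ✓
— 2 worlds.
For ◇(◇¬p → p):
1: successors {4}; ◇¬p → p there: 4:F. ✗
4: successors {6}; ◇¬p → p there: 6:T. ✓
6: no successors, so ◇(◇¬p → p) fails. ✗
— 1 world.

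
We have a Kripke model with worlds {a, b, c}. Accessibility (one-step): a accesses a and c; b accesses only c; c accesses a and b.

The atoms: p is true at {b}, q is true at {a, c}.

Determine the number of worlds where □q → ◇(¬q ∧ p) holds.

a: □q is T, ◇(¬q ∧ p) is F. ✗
b: □q is T, ◇(¬q ∧ p) is F. ✗
c: □q is F, ◇(¬q ∧ p) is T. ✓
Satisfying worlds: {c}.

1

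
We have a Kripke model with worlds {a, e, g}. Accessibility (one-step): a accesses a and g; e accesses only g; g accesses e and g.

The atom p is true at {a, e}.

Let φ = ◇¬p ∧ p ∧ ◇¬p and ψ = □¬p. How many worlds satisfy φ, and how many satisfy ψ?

2 and 1

For ◇¬p ∧ p ∧ ◇¬p:
a: ◇¬p is T, p ∧ ◇¬p is T. ✓
e: ◇¬p is T, p ∧ ◇¬p is T. ✓
g: ◇¬p is T, p ∧ ◇¬p is F. ✗
— 2 worlds.
For □¬p:
a: successors {a, g}; ¬p there: a:F, g:T. ✗
e: successors {g}; ¬p there: g:T. ✓
g: successors {e, g}; ¬p there: e:F, g:T. ✗
— 1 world.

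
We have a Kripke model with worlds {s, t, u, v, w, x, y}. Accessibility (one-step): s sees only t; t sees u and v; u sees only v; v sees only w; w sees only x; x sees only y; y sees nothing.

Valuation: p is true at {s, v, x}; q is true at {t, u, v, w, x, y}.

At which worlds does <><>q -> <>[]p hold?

s: <><>q is T, <>[]p is F. ✗
t: <><>q is T, <>[]p is T. ✓
u: <><>q is T, <>[]p is F. ✗
v: <><>q is T, <>[]p is T. ✓
w: <><>q is T, <>[]p is F. ✗
x: <><>q is F, <>[]p is T. ✓
y: <><>q is F, <>[]p is F. ✓

{t, v, x, y}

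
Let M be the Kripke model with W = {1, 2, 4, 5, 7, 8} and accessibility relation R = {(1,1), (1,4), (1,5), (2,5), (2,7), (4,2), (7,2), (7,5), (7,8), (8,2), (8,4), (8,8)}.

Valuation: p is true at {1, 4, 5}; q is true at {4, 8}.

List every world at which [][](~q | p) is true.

{1, 4, 5}

1: successors {1, 4, 5}; [](~q | p) there: 1:T, 4:T, 5:T. ✓
2: successors {5, 7}; [](~q | p) there: 5:T, 7:F. ✗
4: successors {2}; [](~q | p) there: 2:T. ✓
5: no successors, so [][](~q | p) holds vacuously. ✓
7: successors {2, 5, 8}; [](~q | p) there: 2:T, 5:T, 8:F. ✗
8: successors {2, 4, 8}; [](~q | p) there: 2:T, 4:T, 8:F. ✗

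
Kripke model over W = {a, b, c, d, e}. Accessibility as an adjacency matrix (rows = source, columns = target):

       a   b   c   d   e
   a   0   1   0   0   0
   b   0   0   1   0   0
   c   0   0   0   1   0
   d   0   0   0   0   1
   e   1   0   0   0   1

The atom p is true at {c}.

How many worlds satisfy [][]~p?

a: successors {b}; []~p there: b:F. ✗
b: successors {c}; []~p there: c:T. ✓
c: successors {d}; []~p there: d:T. ✓
d: successors {e}; []~p there: e:T. ✓
e: successors {a, e}; []~p there: a:T, e:T. ✓
Satisfying worlds: {b, c, d, e}.

4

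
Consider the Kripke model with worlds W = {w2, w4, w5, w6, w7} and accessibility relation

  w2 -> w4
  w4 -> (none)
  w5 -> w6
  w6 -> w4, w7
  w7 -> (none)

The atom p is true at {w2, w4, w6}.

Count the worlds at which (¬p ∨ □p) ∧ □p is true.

4

w2: ¬p ∨ □p is T, □p is T. ✓
w4: ¬p ∨ □p is T, □p is T. ✓
w5: ¬p ∨ □p is T, □p is T. ✓
w6: ¬p ∨ □p is F, □p is F. ✗
w7: ¬p ∨ □p is T, □p is T. ✓
Satisfying worlds: {w2, w4, w5, w7}.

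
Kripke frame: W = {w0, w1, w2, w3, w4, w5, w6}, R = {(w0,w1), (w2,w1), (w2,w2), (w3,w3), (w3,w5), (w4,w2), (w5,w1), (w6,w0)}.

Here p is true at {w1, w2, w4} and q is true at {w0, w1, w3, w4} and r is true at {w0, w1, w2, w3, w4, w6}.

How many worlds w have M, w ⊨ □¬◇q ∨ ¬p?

5

w0: □¬◇q is T, ¬p is T. ✓
w1: □¬◇q is T, ¬p is F. ✓
w2: □¬◇q is F, ¬p is F. ✗
w3: □¬◇q is F, ¬p is T. ✓
w4: □¬◇q is F, ¬p is F. ✗
w5: □¬◇q is T, ¬p is T. ✓
w6: □¬◇q is F, ¬p is T. ✓
Satisfying worlds: {w0, w1, w3, w5, w6}.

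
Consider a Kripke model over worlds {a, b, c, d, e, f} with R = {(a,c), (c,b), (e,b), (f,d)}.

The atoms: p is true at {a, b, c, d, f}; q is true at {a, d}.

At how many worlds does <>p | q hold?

a: <>p is T, q is T. ✓
b: <>p is F, q is F. ✗
c: <>p is T, q is F. ✓
d: <>p is F, q is T. ✓
e: <>p is T, q is F. ✓
f: <>p is T, q is F. ✓
Satisfying worlds: {a, c, d, e, f}.

5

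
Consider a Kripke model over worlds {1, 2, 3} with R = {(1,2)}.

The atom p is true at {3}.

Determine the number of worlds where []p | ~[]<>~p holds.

1: []p is F, ~[]<>~p is T. ✓
2: []p is T, ~[]<>~p is F. ✓
3: []p is T, ~[]<>~p is F. ✓
Satisfying worlds: {1, 2, 3}.

3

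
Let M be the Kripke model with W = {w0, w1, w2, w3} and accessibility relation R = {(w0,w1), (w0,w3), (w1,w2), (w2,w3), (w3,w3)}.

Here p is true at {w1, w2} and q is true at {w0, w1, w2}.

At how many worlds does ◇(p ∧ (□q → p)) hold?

2

w0: successors {w1, w3}; p ∧ (□q → p) there: w1:T, w3:F. ✓
w1: successors {w2}; p ∧ (□q → p) there: w2:T. ✓
w2: successors {w3}; p ∧ (□q → p) there: w3:F. ✗
w3: successors {w3}; p ∧ (□q → p) there: w3:F. ✗
Satisfying worlds: {w0, w1}.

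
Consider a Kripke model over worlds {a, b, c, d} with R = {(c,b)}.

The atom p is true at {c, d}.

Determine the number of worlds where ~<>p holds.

4

a: <>p is F. ✓
b: <>p is F. ✓
c: <>p is F. ✓
d: <>p is F. ✓
Satisfying worlds: {a, b, c, d}.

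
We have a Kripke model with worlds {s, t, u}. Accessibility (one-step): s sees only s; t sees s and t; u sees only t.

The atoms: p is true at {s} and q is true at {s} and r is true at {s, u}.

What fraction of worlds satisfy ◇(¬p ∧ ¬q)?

2/3

s: successors {s}; ¬p ∧ ¬q there: s:F. ✗
t: successors {s, t}; ¬p ∧ ¬q there: s:F, t:T. ✓
u: successors {t}; ¬p ∧ ¬q there: t:T. ✓
That's 2 of 3 worlds, so 2/3.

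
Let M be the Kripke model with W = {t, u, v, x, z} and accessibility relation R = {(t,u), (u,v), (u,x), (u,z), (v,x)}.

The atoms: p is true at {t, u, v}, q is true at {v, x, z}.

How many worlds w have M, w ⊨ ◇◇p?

t: successors {u}; ◇p there: u:T. ✓
u: successors {v, x, z}; ◇p there: v:F, x:F, z:F. ✗
v: successors {x}; ◇p there: x:F. ✗
x: no successors, so ◇◇p fails. ✗
z: no successors, so ◇◇p fails. ✗
Satisfying worlds: {t}.

1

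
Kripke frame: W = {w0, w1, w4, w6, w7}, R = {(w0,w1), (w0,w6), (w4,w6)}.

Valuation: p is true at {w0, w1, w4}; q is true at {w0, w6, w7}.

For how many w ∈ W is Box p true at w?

3

w0: successors {w1, w6}; p there: w1:T, w6:F. ✗
w1: no successors, so Box p holds vacuously. ✓
w4: successors {w6}; p there: w6:F. ✗
w6: no successors, so Box p holds vacuously. ✓
w7: no successors, so Box p holds vacuously. ✓
Satisfying worlds: {w1, w6, w7}.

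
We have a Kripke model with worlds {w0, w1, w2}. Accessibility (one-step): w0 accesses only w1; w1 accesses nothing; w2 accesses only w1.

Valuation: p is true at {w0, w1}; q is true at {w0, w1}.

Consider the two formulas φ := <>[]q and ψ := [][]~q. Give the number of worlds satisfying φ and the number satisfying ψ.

For <>[]q:
w0: successors {w1}; []q there: w1:T. ✓
w1: no successors, so <>[]q fails. ✗
w2: successors {w1}; []q there: w1:T. ✓
— 2 worlds.
For [][]~q:
w0: successors {w1}; []~q there: w1:T. ✓
w1: no successors, so [][]~q holds vacuously. ✓
w2: successors {w1}; []~q there: w1:T. ✓
— 3 worlds.

2 and 3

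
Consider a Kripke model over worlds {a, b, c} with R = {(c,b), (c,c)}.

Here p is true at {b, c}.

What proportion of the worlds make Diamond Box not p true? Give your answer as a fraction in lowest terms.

1/3

a: no successors, so Diamond Box not p fails. ✗
b: no successors, so Diamond Box not p fails. ✗
c: successors {b, c}; Box not p there: b:T, c:F. ✓
That's 1 of 3 worlds, so 1/3.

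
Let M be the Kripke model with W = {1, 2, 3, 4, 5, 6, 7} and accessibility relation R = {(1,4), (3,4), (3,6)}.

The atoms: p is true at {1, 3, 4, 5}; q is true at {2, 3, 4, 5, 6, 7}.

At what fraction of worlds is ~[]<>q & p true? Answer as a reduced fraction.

1: ~[]<>q is T, p is T. ✓
2: ~[]<>q is F, p is F. ✗
3: ~[]<>q is T, p is T. ✓
4: ~[]<>q is F, p is T. ✗
5: ~[]<>q is F, p is T. ✗
6: ~[]<>q is F, p is F. ✗
7: ~[]<>q is F, p is F. ✗
That's 2 of 7 worlds, so 2/7.

2/7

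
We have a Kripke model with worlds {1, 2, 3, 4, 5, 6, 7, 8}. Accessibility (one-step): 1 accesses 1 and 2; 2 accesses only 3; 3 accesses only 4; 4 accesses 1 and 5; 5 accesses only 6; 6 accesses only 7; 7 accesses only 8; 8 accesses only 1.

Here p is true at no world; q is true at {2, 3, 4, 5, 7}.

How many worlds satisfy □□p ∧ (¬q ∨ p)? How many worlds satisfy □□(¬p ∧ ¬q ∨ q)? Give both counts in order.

0 and 8

For □□p ∧ (¬q ∨ p):
1: □□p is F, ¬q ∨ p is T. ✗
2: □□p is F, ¬q ∨ p is F. ✗
3: □□p is F, ¬q ∨ p is F. ✗
4: □□p is F, ¬q ∨ p is F. ✗
5: □□p is F, ¬q ∨ p is F. ✗
6: □□p is F, ¬q ∨ p is T. ✗
7: □□p is F, ¬q ∨ p is F. ✗
8: □□p is F, ¬q ∨ p is T. ✗
— 0 worlds.
For □□(¬p ∧ ¬q ∨ q):
1: successors {1, 2}; □(¬p ∧ ¬q ∨ q) there: 1:T, 2:T. ✓
2: successors {3}; □(¬p ∧ ¬q ∨ q) there: 3:T. ✓
3: successors {4}; □(¬p ∧ ¬q ∨ q) there: 4:T. ✓
4: successors {1, 5}; □(¬p ∧ ¬q ∨ q) there: 1:T, 5:T. ✓
5: successors {6}; □(¬p ∧ ¬q ∨ q) there: 6:T. ✓
6: successors {7}; □(¬p ∧ ¬q ∨ q) there: 7:T. ✓
7: successors {8}; □(¬p ∧ ¬q ∨ q) there: 8:T. ✓
8: successors {1}; □(¬p ∧ ¬q ∨ q) there: 1:T. ✓
— 8 worlds.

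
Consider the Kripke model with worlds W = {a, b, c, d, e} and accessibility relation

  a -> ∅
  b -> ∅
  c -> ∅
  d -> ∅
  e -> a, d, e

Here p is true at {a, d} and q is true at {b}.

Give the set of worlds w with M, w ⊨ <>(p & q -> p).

{e}

a: no successors, so <>(p & q -> p) fails. ✗
b: no successors, so <>(p & q -> p) fails. ✗
c: no successors, so <>(p & q -> p) fails. ✗
d: no successors, so <>(p & q -> p) fails. ✗
e: successors {a, d, e}; p & q -> p there: a:T, d:T, e:T. ✓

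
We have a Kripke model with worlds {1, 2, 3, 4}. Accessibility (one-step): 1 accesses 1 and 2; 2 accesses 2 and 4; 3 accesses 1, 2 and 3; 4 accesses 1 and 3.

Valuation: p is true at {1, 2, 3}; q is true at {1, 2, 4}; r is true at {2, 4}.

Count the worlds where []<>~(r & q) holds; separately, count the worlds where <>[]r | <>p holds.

1 and 4

For []<>~(r & q):
1: successors {1, 2}; <>~(r & q) there: 1:T, 2:F. ✗
2: successors {2, 4}; <>~(r & q) there: 2:F, 4:T. ✗
3: successors {1, 2, 3}; <>~(r & q) there: 1:T, 2:F, 3:T. ✗
4: successors {1, 3}; <>~(r & q) there: 1:T, 3:T. ✓
— 1 world.
For <>[]r | <>p:
1: <>[]r is T, <>p is T. ✓
2: <>[]r is T, <>p is T. ✓
3: <>[]r is T, <>p is T. ✓
4: <>[]r is F, <>p is T. ✓
— 4 worlds.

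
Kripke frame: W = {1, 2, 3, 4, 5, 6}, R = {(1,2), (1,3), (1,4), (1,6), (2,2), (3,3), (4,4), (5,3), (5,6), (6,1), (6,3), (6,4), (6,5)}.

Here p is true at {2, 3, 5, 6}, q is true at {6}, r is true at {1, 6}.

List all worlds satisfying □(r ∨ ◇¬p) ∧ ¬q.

1: □(r ∨ ◇¬p) is F, ¬q is T. ✗
2: □(r ∨ ◇¬p) is F, ¬q is T. ✗
3: □(r ∨ ◇¬p) is F, ¬q is T. ✗
4: □(r ∨ ◇¬p) is T, ¬q is T. ✓
5: □(r ∨ ◇¬p) is F, ¬q is T. ✗
6: □(r ∨ ◇¬p) is F, ¬q is F. ✗

{4}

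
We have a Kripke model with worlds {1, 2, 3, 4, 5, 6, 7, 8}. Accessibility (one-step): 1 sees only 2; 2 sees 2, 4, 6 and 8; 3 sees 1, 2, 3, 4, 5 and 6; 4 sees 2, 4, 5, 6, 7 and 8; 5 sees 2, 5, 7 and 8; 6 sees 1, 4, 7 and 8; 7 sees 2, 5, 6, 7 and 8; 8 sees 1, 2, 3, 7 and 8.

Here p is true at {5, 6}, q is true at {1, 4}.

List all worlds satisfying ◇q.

1: successors {2}; q there: 2:F. ✗
2: successors {2, 4, 6, 8}; q there: 2:F, 4:T, 6:F, 8:F. ✓
3: successors {1, 2, 3, 4, 5, 6}; q there: 1:T, 2:F, 3:F, 4:T, 5:F, 6:F. ✓
4: successors {2, 4, 5, 6, 7, 8}; q there: 2:F, 4:T, 5:F, 6:F, 7:F, 8:F. ✓
5: successors {2, 5, 7, 8}; q there: 2:F, 5:F, 7:F, 8:F. ✗
6: successors {1, 4, 7, 8}; q there: 1:T, 4:T, 7:F, 8:F. ✓
7: successors {2, 5, 6, 7, 8}; q there: 2:F, 5:F, 6:F, 7:F, 8:F. ✗
8: successors {1, 2, 3, 7, 8}; q there: 1:T, 2:F, 3:F, 7:F, 8:F. ✓

{2, 3, 4, 6, 8}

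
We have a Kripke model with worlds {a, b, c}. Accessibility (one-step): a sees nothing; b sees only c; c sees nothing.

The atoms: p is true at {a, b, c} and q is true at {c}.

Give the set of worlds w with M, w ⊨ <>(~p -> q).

{b}

a: no successors, so <>(~p -> q) fails. ✗
b: successors {c}; ~p -> q there: c:T. ✓
c: no successors, so <>(~p -> q) fails. ✗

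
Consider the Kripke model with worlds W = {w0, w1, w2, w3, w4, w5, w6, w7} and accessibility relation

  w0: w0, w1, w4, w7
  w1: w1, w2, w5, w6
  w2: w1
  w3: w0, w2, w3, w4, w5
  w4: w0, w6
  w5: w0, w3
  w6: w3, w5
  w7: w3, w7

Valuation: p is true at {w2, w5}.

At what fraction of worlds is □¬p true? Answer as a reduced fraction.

5/8

w0: successors {w0, w1, w4, w7}; ¬p there: w0:T, w1:T, w4:T, w7:T. ✓
w1: successors {w1, w2, w5, w6}; ¬p there: w1:T, w2:F, w5:F, w6:T. ✗
w2: successors {w1}; ¬p there: w1:T. ✓
w3: successors {w0, w2, w3, w4, w5}; ¬p there: w0:T, w2:F, w3:T, w4:T, w5:F. ✗
w4: successors {w0, w6}; ¬p there: w0:T, w6:T. ✓
w5: successors {w0, w3}; ¬p there: w0:T, w3:T. ✓
w6: successors {w3, w5}; ¬p there: w3:T, w5:F. ✗
w7: successors {w3, w7}; ¬p there: w3:T, w7:T. ✓
That's 5 of 8 worlds, so 5/8.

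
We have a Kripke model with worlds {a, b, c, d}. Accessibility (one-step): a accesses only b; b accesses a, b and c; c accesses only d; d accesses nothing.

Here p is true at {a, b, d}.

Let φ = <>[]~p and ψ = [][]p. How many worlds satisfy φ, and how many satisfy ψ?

1 and 2

For <>[]~p:
a: successors {b}; []~p there: b:F. ✗
b: successors {a, b, c}; []~p there: a:F, b:F, c:F. ✗
c: successors {d}; []~p there: d:T. ✓
d: no successors, so <>[]~p fails. ✗
— 1 world.
For [][]p:
a: successors {b}; []p there: b:F. ✗
b: successors {a, b, c}; []p there: a:T, b:F, c:T. ✗
c: successors {d}; []p there: d:T. ✓
d: no successors, so [][]p holds vacuously. ✓
— 2 worlds.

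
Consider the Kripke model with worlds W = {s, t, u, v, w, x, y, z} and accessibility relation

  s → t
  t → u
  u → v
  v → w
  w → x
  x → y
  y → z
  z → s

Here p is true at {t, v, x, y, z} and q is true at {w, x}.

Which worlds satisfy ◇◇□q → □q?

s: ◇◇□q is F, □q is F. ✓
t: ◇◇□q is T, □q is F. ✗
u: ◇◇□q is T, □q is F. ✗
v: ◇◇□q is F, □q is T. ✓
w: ◇◇□q is F, □q is T. ✓
x: ◇◇□q is F, □q is F. ✓
y: ◇◇□q is F, □q is F. ✓
z: ◇◇□q is F, □q is F. ✓

{s, v, w, x, y, z}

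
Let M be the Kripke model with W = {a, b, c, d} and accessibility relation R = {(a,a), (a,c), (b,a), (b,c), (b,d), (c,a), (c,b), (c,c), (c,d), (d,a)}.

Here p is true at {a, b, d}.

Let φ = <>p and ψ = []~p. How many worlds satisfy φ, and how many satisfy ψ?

4 and 0

For <>p:
a: successors {a, c}; p there: a:T, c:F. ✓
b: successors {a, c, d}; p there: a:T, c:F, d:T. ✓
c: successors {a, b, c, d}; p there: a:T, b:T, c:F, d:T. ✓
d: successors {a}; p there: a:T. ✓
— 4 worlds.
For []~p:
a: successors {a, c}; ~p there: a:F, c:T. ✗
b: successors {a, c, d}; ~p there: a:F, c:T, d:F. ✗
c: successors {a, b, c, d}; ~p there: a:F, b:F, c:T, d:F. ✗
d: successors {a}; ~p there: a:F. ✗
— 0 worlds.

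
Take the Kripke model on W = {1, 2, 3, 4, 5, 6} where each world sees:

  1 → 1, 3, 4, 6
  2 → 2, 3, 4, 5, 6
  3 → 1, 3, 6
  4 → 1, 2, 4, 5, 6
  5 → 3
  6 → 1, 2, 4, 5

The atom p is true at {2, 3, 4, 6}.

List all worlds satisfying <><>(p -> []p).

1: successors {1, 3, 4, 6}; <>(p -> []p) there: 1:T, 3:T, 4:T, 6:T. ✓
2: successors {2, 3, 4, 5, 6}; <>(p -> []p) there: 2:T, 3:T, 4:T, 5:F, 6:T. ✓
3: successors {1, 3, 6}; <>(p -> []p) there: 1:T, 3:T, 6:T. ✓
4: successors {1, 2, 4, 5, 6}; <>(p -> []p) there: 1:T, 2:T, 4:T, 5:F, 6:T. ✓
5: successors {3}; <>(p -> []p) there: 3:T. ✓
6: successors {1, 2, 4, 5}; <>(p -> []p) there: 1:T, 2:T, 4:T, 5:F. ✓

{1, 2, 3, 4, 5, 6}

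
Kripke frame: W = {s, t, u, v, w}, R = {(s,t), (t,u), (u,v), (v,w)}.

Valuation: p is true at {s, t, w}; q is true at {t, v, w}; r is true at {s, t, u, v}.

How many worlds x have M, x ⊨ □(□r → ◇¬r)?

s: successors {t}; □r → ◇¬r there: t:F. ✗
t: successors {u}; □r → ◇¬r there: u:F. ✗
u: successors {v}; □r → ◇¬r there: v:T. ✓
v: successors {w}; □r → ◇¬r there: w:F. ✗
w: no successors, so □(□r → ◇¬r) holds vacuously. ✓
Satisfying worlds: {u, w}.

2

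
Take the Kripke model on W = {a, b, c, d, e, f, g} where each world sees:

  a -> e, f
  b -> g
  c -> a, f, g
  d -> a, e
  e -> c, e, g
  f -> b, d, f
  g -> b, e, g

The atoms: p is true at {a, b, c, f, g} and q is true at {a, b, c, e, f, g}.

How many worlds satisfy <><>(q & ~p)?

a: successors {e, f}; <>(q & ~p) there: e:T, f:F. ✓
b: successors {g}; <>(q & ~p) there: g:T. ✓
c: successors {a, f, g}; <>(q & ~p) there: a:T, f:F, g:T. ✓
d: successors {a, e}; <>(q & ~p) there: a:T, e:T. ✓
e: successors {c, e, g}; <>(q & ~p) there: c:F, e:T, g:T. ✓
f: successors {b, d, f}; <>(q & ~p) there: b:F, d:T, f:F. ✓
g: successors {b, e, g}; <>(q & ~p) there: b:F, e:T, g:T. ✓
Satisfying worlds: {a, b, c, d, e, f, g}.

7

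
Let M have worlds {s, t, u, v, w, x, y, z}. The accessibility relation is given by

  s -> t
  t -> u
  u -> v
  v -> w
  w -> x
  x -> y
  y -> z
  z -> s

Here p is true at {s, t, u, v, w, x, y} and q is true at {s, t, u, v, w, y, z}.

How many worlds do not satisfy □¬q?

7

s: successors {t}; ¬q there: t:F. ✗
t: successors {u}; ¬q there: u:F. ✗
u: successors {v}; ¬q there: v:F. ✗
v: successors {w}; ¬q there: w:F. ✗
w: successors {x}; ¬q there: x:T. ✓
x: successors {y}; ¬q there: y:F. ✗
y: successors {z}; ¬q there: z:F. ✗
z: successors {s}; ¬q there: s:F. ✗
Satisfying worlds: {w}.
So □¬q fails at the other 7 worlds.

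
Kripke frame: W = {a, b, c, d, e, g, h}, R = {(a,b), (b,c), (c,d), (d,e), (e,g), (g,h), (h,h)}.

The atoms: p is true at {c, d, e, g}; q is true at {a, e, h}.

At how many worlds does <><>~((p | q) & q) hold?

a: successors {b}; <>~((p | q) & q) there: b:T. ✓
b: successors {c}; <>~((p | q) & q) there: c:T. ✓
c: successors {d}; <>~((p | q) & q) there: d:F. ✗
d: successors {e}; <>~((p | q) & q) there: e:T. ✓
e: successors {g}; <>~((p | q) & q) there: g:F. ✗
g: successors {h}; <>~((p | q) & q) there: h:F. ✗
h: successors {h}; <>~((p | q) & q) there: h:F. ✗
Satisfying worlds: {a, b, d}.

3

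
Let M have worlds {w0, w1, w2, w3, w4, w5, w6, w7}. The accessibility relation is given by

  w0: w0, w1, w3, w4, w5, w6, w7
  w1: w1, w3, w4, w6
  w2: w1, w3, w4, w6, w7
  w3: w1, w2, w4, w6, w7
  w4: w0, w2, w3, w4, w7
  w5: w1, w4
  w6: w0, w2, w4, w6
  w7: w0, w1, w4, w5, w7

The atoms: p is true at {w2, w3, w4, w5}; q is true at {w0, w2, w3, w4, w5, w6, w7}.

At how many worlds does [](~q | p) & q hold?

1

w0: [](~q | p) is F, q is T. ✗
w1: [](~q | p) is F, q is F. ✗
w2: [](~q | p) is F, q is T. ✗
w3: [](~q | p) is F, q is T. ✗
w4: [](~q | p) is F, q is T. ✗
w5: [](~q | p) is T, q is T. ✓
w6: [](~q | p) is F, q is T. ✗
w7: [](~q | p) is F, q is T. ✗
Satisfying worlds: {w5}.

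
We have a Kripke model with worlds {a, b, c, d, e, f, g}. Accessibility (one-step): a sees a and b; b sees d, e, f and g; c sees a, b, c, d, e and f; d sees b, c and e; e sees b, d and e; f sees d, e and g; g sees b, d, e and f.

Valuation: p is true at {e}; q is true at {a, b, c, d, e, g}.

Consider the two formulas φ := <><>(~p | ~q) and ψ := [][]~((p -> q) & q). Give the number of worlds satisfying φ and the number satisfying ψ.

7 and 0

For <><>(~p | ~q):
a: successors {a, b}; <>(~p | ~q) there: a:T, b:T. ✓
b: successors {d, e, f, g}; <>(~p | ~q) there: d:T, e:T, f:T, g:T. ✓
c: successors {a, b, c, d, e, f}; <>(~p | ~q) there: a:T, b:T, c:T, d:T, e:T, f:T. ✓
d: successors {b, c, e}; <>(~p | ~q) there: b:T, c:T, e:T. ✓
e: successors {b, d, e}; <>(~p | ~q) there: b:T, d:T, e:T. ✓
f: successors {d, e, g}; <>(~p | ~q) there: d:T, e:T, g:T. ✓
g: successors {b, d, e, f}; <>(~p | ~q) there: b:T, d:T, e:T, f:T. ✓
— 7 worlds.
For [][]~((p -> q) & q):
a: successors {a, b}; []~((p -> q) & q) there: a:F, b:F. ✗
b: successors {d, e, f, g}; []~((p -> q) & q) there: d:F, e:F, f:F, g:F. ✗
c: successors {a, b, c, d, e, f}; []~((p -> q) & q) there: a:F, b:F, c:F, d:F, e:F, f:F. ✗
d: successors {b, c, e}; []~((p -> q) & q) there: b:F, c:F, e:F. ✗
e: successors {b, d, e}; []~((p -> q) & q) there: b:F, d:F, e:F. ✗
f: successors {d, e, g}; []~((p -> q) & q) there: d:F, e:F, g:F. ✗
g: successors {b, d, e, f}; []~((p -> q) & q) there: b:F, d:F, e:F, f:F. ✗
— 0 worlds.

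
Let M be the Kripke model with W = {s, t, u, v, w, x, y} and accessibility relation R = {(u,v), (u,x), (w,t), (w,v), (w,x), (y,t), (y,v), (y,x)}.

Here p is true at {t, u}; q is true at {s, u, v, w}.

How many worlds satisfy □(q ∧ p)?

s: no successors, so □(q ∧ p) holds vacuously. ✓
t: no successors, so □(q ∧ p) holds vacuously. ✓
u: successors {v, x}; q ∧ p there: v:F, x:F. ✗
v: no successors, so □(q ∧ p) holds vacuously. ✓
w: successors {t, v, x}; q ∧ p there: t:F, v:F, x:F. ✗
x: no successors, so □(q ∧ p) holds vacuously. ✓
y: successors {t, v, x}; q ∧ p there: t:F, v:F, x:F. ✗
Satisfying worlds: {s, t, v, x}.

4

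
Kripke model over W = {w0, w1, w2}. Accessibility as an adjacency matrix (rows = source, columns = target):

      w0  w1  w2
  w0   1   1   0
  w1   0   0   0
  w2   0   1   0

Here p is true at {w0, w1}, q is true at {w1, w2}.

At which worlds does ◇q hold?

{w0, w2}

w0: successors {w0, w1}; q there: w0:F, w1:T. ✓
w1: no successors, so ◇q fails. ✗
w2: successors {w1}; q there: w1:T. ✓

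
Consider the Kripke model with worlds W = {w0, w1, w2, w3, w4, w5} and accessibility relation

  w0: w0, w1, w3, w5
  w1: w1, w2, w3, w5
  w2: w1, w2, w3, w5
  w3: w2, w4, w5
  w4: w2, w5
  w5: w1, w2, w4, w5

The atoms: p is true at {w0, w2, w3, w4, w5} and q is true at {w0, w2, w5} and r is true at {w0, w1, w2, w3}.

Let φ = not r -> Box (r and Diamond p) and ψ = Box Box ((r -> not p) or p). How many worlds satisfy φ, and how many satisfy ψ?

For not r -> Box (r and Diamond p):
w0: not r is F, Box (r and Diamond p) is F. ✓
w1: not r is F, Box (r and Diamond p) is F. ✓
w2: not r is F, Box (r and Diamond p) is F. ✓
w3: not r is F, Box (r and Diamond p) is F. ✓
w4: not r is T, Box (r and Diamond p) is F. ✗
w5: not r is T, Box (r and Diamond p) is F. ✗
— 4 worlds.
For Box Box ((r -> not p) or p):
w0: successors {w0, w1, w3, w5}; Box ((r -> not p) or p) there: w0:T, w1:T, w3:T, w5:T. ✓
w1: successors {w1, w2, w3, w5}; Box ((r -> not p) or p) there: w1:T, w2:T, w3:T, w5:T. ✓
w2: successors {w1, w2, w3, w5}; Box ((r -> not p) or p) there: w1:T, w2:T, w3:T, w5:T. ✓
w3: successors {w2, w4, w5}; Box ((r -> not p) or p) there: w2:T, w4:T, w5:T. ✓
w4: successors {w2, w5}; Box ((r -> not p) or p) there: w2:T, w5:T. ✓
w5: successors {w1, w2, w4, w5}; Box ((r -> not p) or p) there: w1:T, w2:T, w4:T, w5:T. ✓
— 6 worlds.

4 and 6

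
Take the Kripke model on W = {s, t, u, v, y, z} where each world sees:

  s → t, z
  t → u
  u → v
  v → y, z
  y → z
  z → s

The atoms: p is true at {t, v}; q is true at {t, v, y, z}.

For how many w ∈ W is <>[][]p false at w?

5

s: successors {t, z}; [][]p there: t:T, z:F. ✓
t: successors {u}; [][]p there: u:F. ✗
u: successors {v}; [][]p there: v:F. ✗
v: successors {y, z}; [][]p there: y:F, z:F. ✗
y: successors {z}; [][]p there: z:F. ✗
z: successors {s}; [][]p there: s:F. ✗
Satisfying worlds: {s}.
So <>[][]p fails at the other 5 worlds.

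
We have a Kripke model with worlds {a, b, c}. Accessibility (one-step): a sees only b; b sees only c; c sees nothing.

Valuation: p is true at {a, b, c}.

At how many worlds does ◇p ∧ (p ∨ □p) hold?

2

a: ◇p is T, p ∨ □p is T. ✓
b: ◇p is T, p ∨ □p is T. ✓
c: ◇p is F, p ∨ □p is T. ✗
Satisfying worlds: {a, b}.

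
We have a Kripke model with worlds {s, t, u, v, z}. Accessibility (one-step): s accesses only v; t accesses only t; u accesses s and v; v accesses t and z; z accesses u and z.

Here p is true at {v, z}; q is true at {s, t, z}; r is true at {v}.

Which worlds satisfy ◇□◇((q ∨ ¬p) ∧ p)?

s: successors {v}; □◇((q ∨ ¬p) ∧ p) there: v:F. ✗
t: successors {t}; □◇((q ∨ ¬p) ∧ p) there: t:F. ✗
u: successors {s, v}; □◇((q ∨ ¬p) ∧ p) there: s:T, v:F. ✓
v: successors {t, z}; □◇((q ∨ ¬p) ∧ p) there: t:F, z:F. ✗
z: successors {u, z}; □◇((q ∨ ¬p) ∧ p) there: u:F, z:F. ✗

{u}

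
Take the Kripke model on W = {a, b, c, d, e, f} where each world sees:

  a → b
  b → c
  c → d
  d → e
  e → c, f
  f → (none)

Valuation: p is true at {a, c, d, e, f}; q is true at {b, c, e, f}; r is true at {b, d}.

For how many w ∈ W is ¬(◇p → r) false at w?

4

a: ◇p → r is T. ✗
b: ◇p → r is T. ✗
c: ◇p → r is F. ✓
d: ◇p → r is T. ✗
e: ◇p → r is F. ✓
f: ◇p → r is T. ✗
Satisfying worlds: {c, e}.
So ¬(◇p → r) fails at the other 4 worlds.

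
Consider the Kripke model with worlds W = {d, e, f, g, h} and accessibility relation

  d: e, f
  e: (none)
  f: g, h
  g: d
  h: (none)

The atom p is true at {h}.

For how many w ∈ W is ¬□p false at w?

2

d: □p is F. ✓
e: □p is T. ✗
f: □p is F. ✓
g: □p is F. ✓
h: □p is T. ✗
Satisfying worlds: {d, f, g}.
So ¬□p fails at the other 2 worlds.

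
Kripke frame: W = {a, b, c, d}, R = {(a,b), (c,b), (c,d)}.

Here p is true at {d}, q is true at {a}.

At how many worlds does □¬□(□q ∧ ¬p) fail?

a: successors {b}; ¬□(□q ∧ ¬p) there: b:F. ✗
b: no successors, so □¬□(□q ∧ ¬p) holds vacuously. ✓
c: successors {b, d}; ¬□(□q ∧ ¬p) there: b:F, d:F. ✗
d: no successors, so □¬□(□q ∧ ¬p) holds vacuously. ✓
Satisfying worlds: {b, d}.
So □¬□(□q ∧ ¬p) fails at the other 2 worlds.

2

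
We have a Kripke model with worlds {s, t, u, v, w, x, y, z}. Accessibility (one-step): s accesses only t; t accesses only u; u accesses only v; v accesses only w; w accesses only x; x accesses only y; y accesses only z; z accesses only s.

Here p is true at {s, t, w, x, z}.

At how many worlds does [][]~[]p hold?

s: successors {t}; []~[]p there: t:T. ✓
t: successors {u}; []~[]p there: u:F. ✗
u: successors {v}; []~[]p there: v:F. ✗
v: successors {w}; []~[]p there: w:T. ✓
w: successors {x}; []~[]p there: x:F. ✗
x: successors {y}; []~[]p there: y:F. ✗
y: successors {z}; []~[]p there: z:F. ✗
z: successors {s}; []~[]p there: s:T. ✓
Satisfying worlds: {s, v, z}.

3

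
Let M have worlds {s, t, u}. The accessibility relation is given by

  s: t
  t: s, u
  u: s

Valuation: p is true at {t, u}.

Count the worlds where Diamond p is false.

1

s: successors {t}; p there: t:T. ✓
t: successors {s, u}; p there: s:F, u:T. ✓
u: successors {s}; p there: s:F. ✗
Satisfying worlds: {s, t}.
So Diamond p fails at the other 1 world.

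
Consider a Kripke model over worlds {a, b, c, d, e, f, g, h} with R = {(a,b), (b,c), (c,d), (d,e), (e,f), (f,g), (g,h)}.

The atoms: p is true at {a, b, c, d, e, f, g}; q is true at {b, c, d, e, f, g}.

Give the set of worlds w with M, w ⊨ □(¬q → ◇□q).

a: successors {b}; ¬q → ◇□q there: b:T. ✓
b: successors {c}; ¬q → ◇□q there: c:T. ✓
c: successors {d}; ¬q → ◇□q there: d:T. ✓
d: successors {e}; ¬q → ◇□q there: e:T. ✓
e: successors {f}; ¬q → ◇□q there: f:T. ✓
f: successors {g}; ¬q → ◇□q there: g:T. ✓
g: successors {h}; ¬q → ◇□q there: h:F. ✗
h: no successors, so □(¬q → ◇□q) holds vacuously. ✓

{a, b, c, d, e, f, h}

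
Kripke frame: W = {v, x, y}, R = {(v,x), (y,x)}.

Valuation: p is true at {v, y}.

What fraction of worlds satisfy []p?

1/3

v: successors {x}; p there: x:F. ✗
x: no successors, so []p holds vacuously. ✓
y: successors {x}; p there: x:F. ✗
That's 1 of 3 worlds, so 1/3.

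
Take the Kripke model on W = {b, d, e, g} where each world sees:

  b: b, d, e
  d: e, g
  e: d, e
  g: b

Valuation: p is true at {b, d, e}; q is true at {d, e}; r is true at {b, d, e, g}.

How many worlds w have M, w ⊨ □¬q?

1

b: successors {b, d, e}; ¬q there: b:T, d:F, e:F. ✗
d: successors {e, g}; ¬q there: e:F, g:T. ✗
e: successors {d, e}; ¬q there: d:F, e:F. ✗
g: successors {b}; ¬q there: b:T. ✓
Satisfying worlds: {g}.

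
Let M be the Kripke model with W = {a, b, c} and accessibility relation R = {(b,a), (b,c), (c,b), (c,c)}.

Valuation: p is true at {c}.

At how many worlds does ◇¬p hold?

a: no successors, so ◇¬p fails. ✗
b: successors {a, c}; ¬p there: a:T, c:F. ✓
c: successors {b, c}; ¬p there: b:T, c:F. ✓
Satisfying worlds: {b, c}.

2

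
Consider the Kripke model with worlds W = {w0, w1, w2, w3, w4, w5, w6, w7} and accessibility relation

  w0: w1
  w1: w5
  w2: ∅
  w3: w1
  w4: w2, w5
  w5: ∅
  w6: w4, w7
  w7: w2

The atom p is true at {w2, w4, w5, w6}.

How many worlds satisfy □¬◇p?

5

w0: successors {w1}; ¬◇p there: w1:F. ✗
w1: successors {w5}; ¬◇p there: w5:T. ✓
w2: no successors, so □¬◇p holds vacuously. ✓
w3: successors {w1}; ¬◇p there: w1:F. ✗
w4: successors {w2, w5}; ¬◇p there: w2:T, w5:T. ✓
w5: no successors, so □¬◇p holds vacuously. ✓
w6: successors {w4, w7}; ¬◇p there: w4:F, w7:F. ✗
w7: successors {w2}; ¬◇p there: w2:T. ✓
Satisfying worlds: {w1, w2, w4, w5, w7}.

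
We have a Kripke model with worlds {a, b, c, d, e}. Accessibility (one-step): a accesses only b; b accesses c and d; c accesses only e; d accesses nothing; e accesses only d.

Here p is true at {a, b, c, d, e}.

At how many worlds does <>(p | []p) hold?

4

a: successors {b}; p | []p there: b:T. ✓
b: successors {c, d}; p | []p there: c:T, d:T. ✓
c: successors {e}; p | []p there: e:T. ✓
d: no successors, so <>(p | []p) fails. ✗
e: successors {d}; p | []p there: d:T. ✓
Satisfying worlds: {a, b, c, e}.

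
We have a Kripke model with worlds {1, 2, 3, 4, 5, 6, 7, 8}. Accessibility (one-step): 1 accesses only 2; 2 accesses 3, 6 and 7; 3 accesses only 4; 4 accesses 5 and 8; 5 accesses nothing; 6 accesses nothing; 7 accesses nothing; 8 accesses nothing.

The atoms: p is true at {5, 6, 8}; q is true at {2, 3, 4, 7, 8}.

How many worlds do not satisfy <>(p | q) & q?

5

1: <>(p | q) is T, q is F. ✗
2: <>(p | q) is T, q is T. ✓
3: <>(p | q) is T, q is T. ✓
4: <>(p | q) is T, q is T. ✓
5: <>(p | q) is F, q is F. ✗
6: <>(p | q) is F, q is F. ✗
7: <>(p | q) is F, q is T. ✗
8: <>(p | q) is F, q is T. ✗
Satisfying worlds: {2, 3, 4}.
So <>(p | q) & q fails at the other 5 worlds.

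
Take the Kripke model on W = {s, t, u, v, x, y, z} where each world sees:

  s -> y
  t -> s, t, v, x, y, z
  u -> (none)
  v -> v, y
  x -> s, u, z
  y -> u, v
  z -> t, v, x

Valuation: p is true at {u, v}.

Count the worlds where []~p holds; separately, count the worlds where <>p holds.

2 and 5

For []~p:
s: successors {y}; ~p there: y:T. ✓
t: successors {s, t, v, x, y, z}; ~p there: s:T, t:T, v:F, x:T, y:T, z:T. ✗
u: no successors, so []~p holds vacuously. ✓
v: successors {v, y}; ~p there: v:F, y:T. ✗
x: successors {s, u, z}; ~p there: s:T, u:F, z:T. ✗
y: successors {u, v}; ~p there: u:F, v:F. ✗
z: successors {t, v, x}; ~p there: t:T, v:F, x:T. ✗
— 2 worlds.
For <>p:
s: successors {y}; p there: y:F. ✗
t: successors {s, t, v, x, y, z}; p there: s:F, t:F, v:T, x:F, y:F, z:F. ✓
u: no successors, so <>p fails. ✗
v: successors {v, y}; p there: v:T, y:F. ✓
x: successors {s, u, z}; p there: s:F, u:T, z:F. ✓
y: successors {u, v}; p there: u:T, v:T. ✓
z: successors {t, v, x}; p there: t:F, v:T, x:F. ✓
— 5 worlds.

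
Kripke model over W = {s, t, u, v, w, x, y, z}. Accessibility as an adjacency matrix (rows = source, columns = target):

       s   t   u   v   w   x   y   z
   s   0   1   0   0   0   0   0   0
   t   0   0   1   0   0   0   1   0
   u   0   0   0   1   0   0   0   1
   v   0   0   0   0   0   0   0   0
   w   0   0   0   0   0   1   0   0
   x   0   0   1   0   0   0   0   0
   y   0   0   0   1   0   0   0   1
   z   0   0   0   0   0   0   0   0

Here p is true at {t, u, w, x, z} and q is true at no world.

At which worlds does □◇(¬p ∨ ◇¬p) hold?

{s, t, v, w, x, z}

s: successors {t}; ◇(¬p ∨ ◇¬p) there: t:T. ✓
t: successors {u, y}; ◇(¬p ∨ ◇¬p) there: u:T, y:T. ✓
u: successors {v, z}; ◇(¬p ∨ ◇¬p) there: v:F, z:F. ✗
v: no successors, so □◇(¬p ∨ ◇¬p) holds vacuously. ✓
w: successors {x}; ◇(¬p ∨ ◇¬p) there: x:T. ✓
x: successors {u}; ◇(¬p ∨ ◇¬p) there: u:T. ✓
y: successors {v, z}; ◇(¬p ∨ ◇¬p) there: v:F, z:F. ✗
z: no successors, so □◇(¬p ∨ ◇¬p) holds vacuously. ✓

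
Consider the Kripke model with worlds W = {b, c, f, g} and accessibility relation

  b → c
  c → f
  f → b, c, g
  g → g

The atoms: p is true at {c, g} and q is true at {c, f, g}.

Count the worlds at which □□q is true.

3

b: successors {c}; □q there: c:T. ✓
c: successors {f}; □q there: f:F. ✗
f: successors {b, c, g}; □q there: b:T, c:T, g:T. ✓
g: successors {g}; □q there: g:T. ✓
Satisfying worlds: {b, f, g}.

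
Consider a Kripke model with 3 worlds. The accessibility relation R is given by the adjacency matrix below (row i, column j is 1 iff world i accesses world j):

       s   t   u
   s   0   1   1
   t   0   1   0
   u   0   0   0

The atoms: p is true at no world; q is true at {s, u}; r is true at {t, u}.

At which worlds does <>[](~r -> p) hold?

s: successors {t, u}; [](~r -> p) there: t:T, u:T. ✓
t: successors {t}; [](~r -> p) there: t:T. ✓
u: no successors, so <>[](~r -> p) fails. ✗

{s, t}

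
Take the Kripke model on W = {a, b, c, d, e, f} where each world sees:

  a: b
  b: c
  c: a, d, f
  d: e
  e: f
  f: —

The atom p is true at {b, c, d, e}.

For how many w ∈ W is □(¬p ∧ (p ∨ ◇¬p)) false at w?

5

a: successors {b}; ¬p ∧ (p ∨ ◇¬p) there: b:F. ✗
b: successors {c}; ¬p ∧ (p ∨ ◇¬p) there: c:F. ✗
c: successors {a, d, f}; ¬p ∧ (p ∨ ◇¬p) there: a:F, d:F, f:F. ✗
d: successors {e}; ¬p ∧ (p ∨ ◇¬p) there: e:F. ✗
e: successors {f}; ¬p ∧ (p ∨ ◇¬p) there: f:F. ✗
f: no successors, so □(¬p ∧ (p ∨ ◇¬p)) holds vacuously. ✓
Satisfying worlds: {f}.
So □(¬p ∧ (p ∨ ◇¬p)) fails at the other 5 worlds.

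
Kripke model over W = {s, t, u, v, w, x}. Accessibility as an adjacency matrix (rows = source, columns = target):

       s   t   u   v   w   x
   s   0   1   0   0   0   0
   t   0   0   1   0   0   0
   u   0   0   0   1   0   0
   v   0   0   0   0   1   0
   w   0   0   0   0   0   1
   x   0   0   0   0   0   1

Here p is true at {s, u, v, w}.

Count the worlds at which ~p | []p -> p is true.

4

s: ~p | []p is F, p is T. ✓
t: ~p | []p is T, p is F. ✗
u: ~p | []p is T, p is T. ✓
v: ~p | []p is T, p is T. ✓
w: ~p | []p is F, p is T. ✓
x: ~p | []p is T, p is F. ✗
Satisfying worlds: {s, u, v, w}.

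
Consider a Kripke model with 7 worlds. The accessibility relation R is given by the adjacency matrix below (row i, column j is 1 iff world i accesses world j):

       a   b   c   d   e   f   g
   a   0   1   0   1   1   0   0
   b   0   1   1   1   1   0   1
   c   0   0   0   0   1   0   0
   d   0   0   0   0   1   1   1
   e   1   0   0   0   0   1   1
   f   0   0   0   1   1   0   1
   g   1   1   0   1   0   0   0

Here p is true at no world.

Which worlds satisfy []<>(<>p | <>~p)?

{a, b, c, d, e, f, g}

a: successors {b, d, e}; <>(<>p | <>~p) there: b:T, d:T, e:T. ✓
b: successors {b, c, d, e, g}; <>(<>p | <>~p) there: b:T, c:T, d:T, e:T, g:T. ✓
c: successors {e}; <>(<>p | <>~p) there: e:T. ✓
d: successors {e, f, g}; <>(<>p | <>~p) there: e:T, f:T, g:T. ✓
e: successors {a, f, g}; <>(<>p | <>~p) there: a:T, f:T, g:T. ✓
f: successors {d, e, g}; <>(<>p | <>~p) there: d:T, e:T, g:T. ✓
g: successors {a, b, d}; <>(<>p | <>~p) there: a:T, b:T, d:T. ✓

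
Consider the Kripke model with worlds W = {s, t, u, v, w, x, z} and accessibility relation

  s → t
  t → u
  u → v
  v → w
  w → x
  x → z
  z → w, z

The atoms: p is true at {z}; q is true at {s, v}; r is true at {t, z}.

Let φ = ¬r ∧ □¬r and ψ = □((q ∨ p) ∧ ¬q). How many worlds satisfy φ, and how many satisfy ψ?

For ¬r ∧ □¬r:
s: ¬r is T, □¬r is F. ✗
t: ¬r is F, □¬r is T. ✗
u: ¬r is T, □¬r is T. ✓
v: ¬r is T, □¬r is T. ✓
w: ¬r is T, □¬r is T. ✓
x: ¬r is T, □¬r is F. ✗
z: ¬r is F, □¬r is F. ✗
— 3 worlds.
For □((q ∨ p) ∧ ¬q):
s: successors {t}; (q ∨ p) ∧ ¬q there: t:F. ✗
t: successors {u}; (q ∨ p) ∧ ¬q there: u:F. ✗
u: successors {v}; (q ∨ p) ∧ ¬q there: v:F. ✗
v: successors {w}; (q ∨ p) ∧ ¬q there: w:F. ✗
w: successors {x}; (q ∨ p) ∧ ¬q there: x:F. ✗
x: successors {z}; (q ∨ p) ∧ ¬q there: z:T. ✓
z: successors {w, z}; (q ∨ p) ∧ ¬q there: w:F, z:T. ✗
— 1 world.

3 and 1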